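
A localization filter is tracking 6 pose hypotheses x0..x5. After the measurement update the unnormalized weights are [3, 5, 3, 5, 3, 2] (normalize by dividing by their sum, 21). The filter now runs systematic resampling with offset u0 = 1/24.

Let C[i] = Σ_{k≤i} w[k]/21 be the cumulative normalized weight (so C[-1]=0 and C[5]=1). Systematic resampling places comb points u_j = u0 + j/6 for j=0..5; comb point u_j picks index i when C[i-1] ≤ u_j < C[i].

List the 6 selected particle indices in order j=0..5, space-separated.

0 1 1 3 3 4

C = [1/7, 8/21, 11/21, 16/21, 19/21, 1]
j=0: u_0=1/24 ∈ [0, 1/7) → index 0
j=1: u_1=5/24 ∈ [1/7, 8/21) → index 1
j=2: u_2=3/8 ∈ [1/7, 8/21) → index 1
j=3: u_3=13/24 ∈ [11/21, 16/21) → index 3
j=4: u_4=17/24 ∈ [11/21, 16/21) → index 3
j=5: u_5=7/8 ∈ [16/21, 19/21) → index 4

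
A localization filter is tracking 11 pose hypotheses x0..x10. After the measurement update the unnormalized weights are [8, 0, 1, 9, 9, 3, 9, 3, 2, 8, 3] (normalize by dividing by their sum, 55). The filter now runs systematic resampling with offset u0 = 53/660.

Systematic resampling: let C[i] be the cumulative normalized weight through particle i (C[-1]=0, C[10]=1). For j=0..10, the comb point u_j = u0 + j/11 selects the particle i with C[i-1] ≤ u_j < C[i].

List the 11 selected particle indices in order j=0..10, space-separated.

C = [8/55, 8/55, 9/55, 18/55, 27/55, 6/11, 39/55, 42/55, 4/5, 52/55, 1]
j=0: u_0=53/660 ∈ [0, 8/55) → index 0
j=1: u_1=113/660 ∈ [9/55, 18/55) → index 3
j=2: u_2=173/660 ∈ [9/55, 18/55) → index 3
j=3: u_3=233/660 ∈ [18/55, 27/55) → index 4
j=4: u_4=293/660 ∈ [18/55, 27/55) → index 4
j=5: u_5=353/660 ∈ [27/55, 6/11) → index 5
j=6: u_6=413/660 ∈ [6/11, 39/55) → index 6
j=7: u_7=43/60 ∈ [39/55, 42/55) → index 7
j=8: u_8=533/660 ∈ [4/5, 52/55) → index 9
j=9: u_9=593/660 ∈ [4/5, 52/55) → index 9
j=10: u_10=653/660 ∈ [52/55, 1) → index 10

0 3 3 4 4 5 6 7 9 9 10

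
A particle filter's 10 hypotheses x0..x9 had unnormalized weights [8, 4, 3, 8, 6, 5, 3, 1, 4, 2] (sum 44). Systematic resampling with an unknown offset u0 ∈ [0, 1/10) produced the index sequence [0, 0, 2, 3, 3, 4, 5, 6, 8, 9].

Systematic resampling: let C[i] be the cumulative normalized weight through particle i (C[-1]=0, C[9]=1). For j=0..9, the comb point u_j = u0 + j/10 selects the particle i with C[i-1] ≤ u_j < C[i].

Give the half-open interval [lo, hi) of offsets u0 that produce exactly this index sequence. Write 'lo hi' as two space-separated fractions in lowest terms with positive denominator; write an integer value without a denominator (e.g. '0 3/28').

4/55 9/110

C = [2/11, 3/11, 15/44, 23/44, 29/44, 17/22, 37/44, 19/22, 21/22, 1]
j=0 picked index 0: u0 ∈ [0, 2/11)
j=1 picked index 0: u0 ∈ [-1/10, 9/110)
j=2 picked index 2: u0 ∈ [4/55, 31/220)
j=3 picked index 3: u0 ∈ [9/220, 49/220)
j=4 picked index 3: u0 ∈ [-13/220, 27/220)
j=5 picked index 4: u0 ∈ [1/44, 7/44)
j=6 picked index 5: u0 ∈ [13/220, 19/110)
j=7 picked index 6: u0 ∈ [4/55, 31/220)
j=8 picked index 8: u0 ∈ [7/110, 17/110)
j=9 picked index 9: u0 ∈ [3/55, 1/10)
intersection: [4/55, 9/110)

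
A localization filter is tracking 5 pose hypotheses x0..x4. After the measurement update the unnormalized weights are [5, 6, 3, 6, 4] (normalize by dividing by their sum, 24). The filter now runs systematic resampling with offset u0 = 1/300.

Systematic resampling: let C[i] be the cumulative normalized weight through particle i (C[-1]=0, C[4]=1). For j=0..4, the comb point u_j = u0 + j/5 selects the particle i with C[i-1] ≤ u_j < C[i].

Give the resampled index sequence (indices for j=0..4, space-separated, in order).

C = [5/24, 11/24, 7/12, 5/6, 1]
j=0: u_0=1/300 ∈ [0, 5/24) → index 0
j=1: u_1=61/300 ∈ [0, 5/24) → index 0
j=2: u_2=121/300 ∈ [5/24, 11/24) → index 1
j=3: u_3=181/300 ∈ [7/12, 5/6) → index 3
j=4: u_4=241/300 ∈ [7/12, 5/6) → index 3

0 0 1 3 3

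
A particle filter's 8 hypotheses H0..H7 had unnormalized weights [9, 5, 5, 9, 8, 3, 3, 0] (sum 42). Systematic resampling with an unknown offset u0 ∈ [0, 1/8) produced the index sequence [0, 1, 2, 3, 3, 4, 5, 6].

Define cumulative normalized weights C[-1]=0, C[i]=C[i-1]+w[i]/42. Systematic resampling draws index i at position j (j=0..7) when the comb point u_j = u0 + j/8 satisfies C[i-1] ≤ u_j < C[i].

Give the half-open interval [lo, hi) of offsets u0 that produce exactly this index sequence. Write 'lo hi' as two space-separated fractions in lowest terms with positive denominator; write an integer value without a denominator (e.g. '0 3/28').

3/28 1/8

C = [3/14, 1/3, 19/42, 2/3, 6/7, 13/14, 1, 1]
j=0 picked index 0: u0 ∈ [0, 3/14)
j=1 picked index 1: u0 ∈ [5/56, 5/24)
j=2 picked index 2: u0 ∈ [1/12, 17/84)
j=3 picked index 3: u0 ∈ [13/168, 7/24)
j=4 picked index 3: u0 ∈ [-1/21, 1/6)
j=5 picked index 4: u0 ∈ [1/24, 13/56)
j=6 picked index 5: u0 ∈ [3/28, 5/28)
j=7 picked index 6: u0 ∈ [3/56, 1/8)
intersection: [3/28, 1/8)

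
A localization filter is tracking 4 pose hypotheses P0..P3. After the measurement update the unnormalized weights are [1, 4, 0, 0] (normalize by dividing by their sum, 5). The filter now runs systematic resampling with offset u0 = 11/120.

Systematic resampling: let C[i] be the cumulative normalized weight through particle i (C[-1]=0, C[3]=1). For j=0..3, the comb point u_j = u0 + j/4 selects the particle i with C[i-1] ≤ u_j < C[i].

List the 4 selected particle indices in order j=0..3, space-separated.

0 1 1 1

C = [1/5, 1, 1, 1]
j=0: u_0=11/120 ∈ [0, 1/5) → index 0
j=1: u_1=41/120 ∈ [1/5, 1) → index 1
j=2: u_2=71/120 ∈ [1/5, 1) → index 1
j=3: u_3=101/120 ∈ [1/5, 1) → index 1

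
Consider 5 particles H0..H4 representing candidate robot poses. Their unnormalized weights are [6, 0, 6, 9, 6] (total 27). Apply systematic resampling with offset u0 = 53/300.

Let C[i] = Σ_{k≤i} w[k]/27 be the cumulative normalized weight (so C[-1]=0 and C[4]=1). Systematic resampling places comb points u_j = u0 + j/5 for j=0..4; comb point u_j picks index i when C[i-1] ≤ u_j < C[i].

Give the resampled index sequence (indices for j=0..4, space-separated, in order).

0 2 3 3 4

C = [2/9, 2/9, 4/9, 7/9, 1]
j=0: u_0=53/300 ∈ [0, 2/9) → index 0
j=1: u_1=113/300 ∈ [2/9, 4/9) → index 2
j=2: u_2=173/300 ∈ [4/9, 7/9) → index 3
j=3: u_3=233/300 ∈ [4/9, 7/9) → index 3
j=4: u_4=293/300 ∈ [7/9, 1) → index 4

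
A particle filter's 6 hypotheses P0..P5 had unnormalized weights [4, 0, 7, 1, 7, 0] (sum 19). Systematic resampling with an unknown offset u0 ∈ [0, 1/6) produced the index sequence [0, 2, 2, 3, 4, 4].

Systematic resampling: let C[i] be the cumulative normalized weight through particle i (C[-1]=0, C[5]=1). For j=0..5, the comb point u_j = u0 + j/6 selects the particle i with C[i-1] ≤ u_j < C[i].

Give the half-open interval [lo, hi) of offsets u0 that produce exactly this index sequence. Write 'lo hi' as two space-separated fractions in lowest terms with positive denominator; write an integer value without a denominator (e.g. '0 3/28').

3/38 5/38

C = [4/19, 4/19, 11/19, 12/19, 1, 1]
j=0 picked index 0: u0 ∈ [0, 4/19)
j=1 picked index 2: u0 ∈ [5/114, 47/114)
j=2 picked index 2: u0 ∈ [-7/57, 14/57)
j=3 picked index 3: u0 ∈ [3/38, 5/38)
j=4 picked index 4: u0 ∈ [-2/57, 1/3)
j=5 picked index 4: u0 ∈ [-23/114, 1/6)
intersection: [3/38, 5/38)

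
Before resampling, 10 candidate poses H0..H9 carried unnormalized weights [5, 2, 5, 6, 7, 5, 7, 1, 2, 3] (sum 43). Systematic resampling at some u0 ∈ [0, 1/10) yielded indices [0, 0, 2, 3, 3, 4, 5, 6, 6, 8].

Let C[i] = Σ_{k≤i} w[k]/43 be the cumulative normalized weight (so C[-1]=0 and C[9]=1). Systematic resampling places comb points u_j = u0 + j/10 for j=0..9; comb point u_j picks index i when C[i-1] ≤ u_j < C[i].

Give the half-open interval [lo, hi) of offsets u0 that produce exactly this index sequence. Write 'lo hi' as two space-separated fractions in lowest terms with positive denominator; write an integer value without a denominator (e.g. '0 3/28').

0 7/430

C = [5/43, 7/43, 12/43, 18/43, 25/43, 30/43, 37/43, 38/43, 40/43, 1]
j=0 picked index 0: u0 ∈ [0, 5/43)
j=1 picked index 0: u0 ∈ [-1/10, 7/430)
j=2 picked index 2: u0 ∈ [-8/215, 17/215)
j=3 picked index 3: u0 ∈ [-9/430, 51/430)
j=4 picked index 3: u0 ∈ [-26/215, 4/215)
j=5 picked index 4: u0 ∈ [-7/86, 7/86)
j=6 picked index 5: u0 ∈ [-4/215, 21/215)
j=7 picked index 6: u0 ∈ [-1/430, 69/430)
j=8 picked index 6: u0 ∈ [-22/215, 13/215)
j=9 picked index 8: u0 ∈ [-7/430, 13/430)
intersection: [0, 7/430)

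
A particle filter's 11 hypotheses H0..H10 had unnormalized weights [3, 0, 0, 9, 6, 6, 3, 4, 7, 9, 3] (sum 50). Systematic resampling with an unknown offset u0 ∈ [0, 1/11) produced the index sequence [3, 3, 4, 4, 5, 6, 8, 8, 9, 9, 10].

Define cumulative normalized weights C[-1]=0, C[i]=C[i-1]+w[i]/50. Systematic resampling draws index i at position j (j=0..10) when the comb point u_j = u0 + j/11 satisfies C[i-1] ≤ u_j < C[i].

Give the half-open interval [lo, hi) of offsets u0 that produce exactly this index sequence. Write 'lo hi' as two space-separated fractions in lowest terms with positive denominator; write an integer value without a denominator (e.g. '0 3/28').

41/550 47/550

C = [3/50, 3/50, 3/50, 6/25, 9/25, 12/25, 27/50, 31/50, 19/25, 47/50, 1]
j=0 picked index 3: u0 ∈ [3/50, 6/25)
j=1 picked index 3: u0 ∈ [-17/550, 41/275)
j=2 picked index 4: u0 ∈ [16/275, 49/275)
j=3 picked index 4: u0 ∈ [-9/275, 24/275)
j=4 picked index 5: u0 ∈ [-1/275, 32/275)
j=5 picked index 6: u0 ∈ [7/275, 47/550)
j=6 picked index 8: u0 ∈ [41/550, 59/275)
j=7 picked index 8: u0 ∈ [-9/550, 34/275)
j=8 picked index 9: u0 ∈ [9/275, 117/550)
j=9 picked index 9: u0 ∈ [-16/275, 67/550)
j=10 picked index 10: u0 ∈ [17/550, 1/11)
intersection: [41/550, 47/550)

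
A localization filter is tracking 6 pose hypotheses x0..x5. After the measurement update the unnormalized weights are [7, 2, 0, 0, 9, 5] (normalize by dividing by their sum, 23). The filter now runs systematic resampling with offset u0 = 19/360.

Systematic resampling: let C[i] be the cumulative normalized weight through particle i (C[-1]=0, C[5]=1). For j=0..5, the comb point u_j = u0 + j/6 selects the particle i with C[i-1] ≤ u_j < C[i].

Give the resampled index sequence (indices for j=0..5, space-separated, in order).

0 0 1 4 4 5

C = [7/23, 9/23, 9/23, 9/23, 18/23, 1]
j=0: u_0=19/360 ∈ [0, 7/23) → index 0
j=1: u_1=79/360 ∈ [0, 7/23) → index 0
j=2: u_2=139/360 ∈ [7/23, 9/23) → index 1
j=3: u_3=199/360 ∈ [9/23, 18/23) → index 4
j=4: u_4=259/360 ∈ [9/23, 18/23) → index 4
j=5: u_5=319/360 ∈ [18/23, 1) → index 5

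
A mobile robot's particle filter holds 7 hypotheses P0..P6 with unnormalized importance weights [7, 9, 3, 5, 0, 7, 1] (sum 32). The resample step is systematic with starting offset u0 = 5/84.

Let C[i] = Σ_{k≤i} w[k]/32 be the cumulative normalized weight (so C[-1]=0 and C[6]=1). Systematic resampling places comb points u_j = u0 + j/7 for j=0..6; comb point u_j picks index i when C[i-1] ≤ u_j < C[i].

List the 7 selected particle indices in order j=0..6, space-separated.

0 0 1 1 3 5 5

C = [7/32, 1/2, 19/32, 3/4, 3/4, 31/32, 1]
j=0: u_0=5/84 ∈ [0, 7/32) → index 0
j=1: u_1=17/84 ∈ [0, 7/32) → index 0
j=2: u_2=29/84 ∈ [7/32, 1/2) → index 1
j=3: u_3=41/84 ∈ [7/32, 1/2) → index 1
j=4: u_4=53/84 ∈ [19/32, 3/4) → index 3
j=5: u_5=65/84 ∈ [3/4, 31/32) → index 5
j=6: u_6=11/12 ∈ [3/4, 31/32) → index 5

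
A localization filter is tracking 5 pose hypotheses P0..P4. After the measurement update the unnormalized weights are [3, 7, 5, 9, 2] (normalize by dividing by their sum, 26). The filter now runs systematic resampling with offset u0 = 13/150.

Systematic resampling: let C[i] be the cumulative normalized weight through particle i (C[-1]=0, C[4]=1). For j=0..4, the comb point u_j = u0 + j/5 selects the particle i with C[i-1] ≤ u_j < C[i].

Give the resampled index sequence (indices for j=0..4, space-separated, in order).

C = [3/26, 5/13, 15/26, 12/13, 1]
j=0: u_0=13/150 ∈ [0, 3/26) → index 0
j=1: u_1=43/150 ∈ [3/26, 5/13) → index 1
j=2: u_2=73/150 ∈ [5/13, 15/26) → index 2
j=3: u_3=103/150 ∈ [15/26, 12/13) → index 3
j=4: u_4=133/150 ∈ [15/26, 12/13) → index 3

0 1 2 3 3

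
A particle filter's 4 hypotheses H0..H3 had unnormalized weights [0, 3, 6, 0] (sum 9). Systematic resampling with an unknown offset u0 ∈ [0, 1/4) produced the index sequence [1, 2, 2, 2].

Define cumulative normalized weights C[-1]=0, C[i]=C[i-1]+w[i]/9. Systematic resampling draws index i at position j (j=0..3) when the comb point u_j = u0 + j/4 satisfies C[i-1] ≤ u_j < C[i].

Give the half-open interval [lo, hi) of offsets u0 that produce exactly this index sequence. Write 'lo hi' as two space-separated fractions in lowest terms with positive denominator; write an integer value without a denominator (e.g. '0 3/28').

1/12 1/4

C = [0, 1/3, 1, 1]
j=0 picked index 1: u0 ∈ [0, 1/3)
j=1 picked index 2: u0 ∈ [1/12, 3/4)
j=2 picked index 2: u0 ∈ [-1/6, 1/2)
j=3 picked index 2: u0 ∈ [-5/12, 1/4)
intersection: [1/12, 1/4)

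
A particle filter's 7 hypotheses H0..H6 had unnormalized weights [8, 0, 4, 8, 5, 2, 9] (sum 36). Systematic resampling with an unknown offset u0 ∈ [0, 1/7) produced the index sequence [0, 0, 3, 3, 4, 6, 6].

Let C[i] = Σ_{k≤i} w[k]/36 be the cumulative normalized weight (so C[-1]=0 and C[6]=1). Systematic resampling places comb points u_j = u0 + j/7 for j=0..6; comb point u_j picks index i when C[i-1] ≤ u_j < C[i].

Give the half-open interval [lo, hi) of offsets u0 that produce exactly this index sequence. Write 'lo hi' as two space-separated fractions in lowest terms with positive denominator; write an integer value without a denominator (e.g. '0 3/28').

C = [2/9, 2/9, 1/3, 5/9, 25/36, 3/4, 1]
j=0 picked index 0: u0 ∈ [0, 2/9)
j=1 picked index 0: u0 ∈ [-1/7, 5/63)
j=2 picked index 3: u0 ∈ [1/21, 17/63)
j=3 picked index 3: u0 ∈ [-2/21, 8/63)
j=4 picked index 4: u0 ∈ [-1/63, 31/252)
j=5 picked index 6: u0 ∈ [1/28, 2/7)
j=6 picked index 6: u0 ∈ [-3/28, 1/7)
intersection: [1/21, 5/63)

1/21 5/63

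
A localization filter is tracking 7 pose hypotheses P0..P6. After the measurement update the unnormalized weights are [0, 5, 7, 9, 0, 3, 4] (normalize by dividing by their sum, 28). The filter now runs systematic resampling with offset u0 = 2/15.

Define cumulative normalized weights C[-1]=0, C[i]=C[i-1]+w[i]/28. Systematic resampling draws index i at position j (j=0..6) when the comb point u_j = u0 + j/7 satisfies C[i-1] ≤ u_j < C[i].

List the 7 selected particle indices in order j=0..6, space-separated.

C = [0, 5/28, 3/7, 3/4, 3/4, 6/7, 1]
j=0: u_0=2/15 ∈ [0, 5/28) → index 1
j=1: u_1=29/105 ∈ [5/28, 3/7) → index 2
j=2: u_2=44/105 ∈ [5/28, 3/7) → index 2
j=3: u_3=59/105 ∈ [3/7, 3/4) → index 3
j=4: u_4=74/105 ∈ [3/7, 3/4) → index 3
j=5: u_5=89/105 ∈ [3/4, 6/7) → index 5
j=6: u_6=104/105 ∈ [6/7, 1) → index 6

1 2 2 3 3 5 6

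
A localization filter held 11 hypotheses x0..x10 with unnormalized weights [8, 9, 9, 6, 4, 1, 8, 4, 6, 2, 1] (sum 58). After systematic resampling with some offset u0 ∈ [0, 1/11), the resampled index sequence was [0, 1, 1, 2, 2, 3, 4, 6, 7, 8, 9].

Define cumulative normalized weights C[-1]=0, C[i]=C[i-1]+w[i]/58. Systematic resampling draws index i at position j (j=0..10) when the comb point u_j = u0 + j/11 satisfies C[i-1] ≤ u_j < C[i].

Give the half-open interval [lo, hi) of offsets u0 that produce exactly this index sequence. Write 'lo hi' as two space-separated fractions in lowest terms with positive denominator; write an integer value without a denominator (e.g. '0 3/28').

C = [4/29, 17/58, 13/29, 16/29, 18/29, 37/58, 45/58, 49/58, 55/58, 57/58, 1]
j=0 picked index 0: u0 ∈ [0, 4/29)
j=1 picked index 1: u0 ∈ [15/319, 129/638)
j=2 picked index 1: u0 ∈ [-14/319, 71/638)
j=3 picked index 2: u0 ∈ [13/638, 56/319)
j=4 picked index 2: u0 ∈ [-45/638, 27/319)
j=5 picked index 3: u0 ∈ [-2/319, 31/319)
j=6 picked index 4: u0 ∈ [2/319, 24/319)
j=7 picked index 6: u0 ∈ [1/638, 89/638)
j=8 picked index 7: u0 ∈ [31/638, 75/638)
j=9 picked index 8: u0 ∈ [17/638, 83/638)
j=10 picked index 9: u0 ∈ [25/638, 47/638)
intersection: [31/638, 47/638)

31/638 47/638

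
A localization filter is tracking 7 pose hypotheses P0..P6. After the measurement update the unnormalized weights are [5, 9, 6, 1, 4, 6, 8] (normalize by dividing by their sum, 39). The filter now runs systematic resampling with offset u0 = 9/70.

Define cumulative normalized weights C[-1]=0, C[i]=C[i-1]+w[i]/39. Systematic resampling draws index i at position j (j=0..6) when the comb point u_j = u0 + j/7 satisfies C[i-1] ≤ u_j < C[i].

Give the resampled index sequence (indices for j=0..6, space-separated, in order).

C = [5/39, 14/39, 20/39, 7/13, 25/39, 31/39, 1]
j=0: u_0=9/70 ∈ [5/39, 14/39) → index 1
j=1: u_1=19/70 ∈ [5/39, 14/39) → index 1
j=2: u_2=29/70 ∈ [14/39, 20/39) → index 2
j=3: u_3=39/70 ∈ [7/13, 25/39) → index 4
j=4: u_4=7/10 ∈ [25/39, 31/39) → index 5
j=5: u_5=59/70 ∈ [31/39, 1) → index 6
j=6: u_6=69/70 ∈ [31/39, 1) → index 6

1 1 2 4 5 6 6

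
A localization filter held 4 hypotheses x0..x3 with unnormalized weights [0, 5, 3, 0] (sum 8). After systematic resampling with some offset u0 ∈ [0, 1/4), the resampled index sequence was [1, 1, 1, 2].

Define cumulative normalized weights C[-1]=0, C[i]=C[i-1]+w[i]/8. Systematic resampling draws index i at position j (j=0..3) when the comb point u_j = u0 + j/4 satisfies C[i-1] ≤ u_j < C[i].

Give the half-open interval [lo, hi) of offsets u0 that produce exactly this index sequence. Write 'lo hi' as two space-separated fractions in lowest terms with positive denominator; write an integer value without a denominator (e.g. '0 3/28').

0 1/8

C = [0, 5/8, 1, 1]
j=0 picked index 1: u0 ∈ [0, 5/8)
j=1 picked index 1: u0 ∈ [-1/4, 3/8)
j=2 picked index 1: u0 ∈ [-1/2, 1/8)
j=3 picked index 2: u0 ∈ [-1/8, 1/4)
intersection: [0, 1/8)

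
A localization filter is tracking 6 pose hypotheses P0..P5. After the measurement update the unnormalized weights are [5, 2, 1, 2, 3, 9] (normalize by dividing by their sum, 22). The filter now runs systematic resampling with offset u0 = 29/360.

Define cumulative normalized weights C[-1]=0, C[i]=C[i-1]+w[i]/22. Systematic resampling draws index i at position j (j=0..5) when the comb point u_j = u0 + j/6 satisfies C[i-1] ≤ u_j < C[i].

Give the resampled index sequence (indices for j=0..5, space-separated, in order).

0 1 3 4 5 5

C = [5/22, 7/22, 4/11, 5/11, 13/22, 1]
j=0: u_0=29/360 ∈ [0, 5/22) → index 0
j=1: u_1=89/360 ∈ [5/22, 7/22) → index 1
j=2: u_2=149/360 ∈ [4/11, 5/11) → index 3
j=3: u_3=209/360 ∈ [5/11, 13/22) → index 4
j=4: u_4=269/360 ∈ [13/22, 1) → index 5
j=5: u_5=329/360 ∈ [13/22, 1) → index 5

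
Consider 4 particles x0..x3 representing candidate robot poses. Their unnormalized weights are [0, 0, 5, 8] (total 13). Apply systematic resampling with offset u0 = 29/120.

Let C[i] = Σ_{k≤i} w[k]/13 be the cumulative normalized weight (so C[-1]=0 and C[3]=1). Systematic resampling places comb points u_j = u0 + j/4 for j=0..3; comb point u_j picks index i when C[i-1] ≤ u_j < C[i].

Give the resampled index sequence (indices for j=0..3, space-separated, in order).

2 3 3 3

C = [0, 0, 5/13, 1]
j=0: u_0=29/120 ∈ [0, 5/13) → index 2
j=1: u_1=59/120 ∈ [5/13, 1) → index 3
j=2: u_2=89/120 ∈ [5/13, 1) → index 3
j=3: u_3=119/120 ∈ [5/13, 1) → index 3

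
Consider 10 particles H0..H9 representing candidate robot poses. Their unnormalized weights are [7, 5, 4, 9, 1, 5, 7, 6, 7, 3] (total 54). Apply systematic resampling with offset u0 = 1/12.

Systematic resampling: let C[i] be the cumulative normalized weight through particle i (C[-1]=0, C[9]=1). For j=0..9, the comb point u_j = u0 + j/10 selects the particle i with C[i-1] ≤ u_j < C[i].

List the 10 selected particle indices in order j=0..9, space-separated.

C = [7/54, 2/9, 8/27, 25/54, 13/27, 31/54, 19/27, 22/27, 17/18, 1]
j=0: u_0=1/12 ∈ [0, 7/54) → index 0
j=1: u_1=11/60 ∈ [7/54, 2/9) → index 1
j=2: u_2=17/60 ∈ [2/9, 8/27) → index 2
j=3: u_3=23/60 ∈ [8/27, 25/54) → index 3
j=4: u_4=29/60 ∈ [13/27, 31/54) → index 5
j=5: u_5=7/12 ∈ [31/54, 19/27) → index 6
j=6: u_6=41/60 ∈ [31/54, 19/27) → index 6
j=7: u_7=47/60 ∈ [19/27, 22/27) → index 7
j=8: u_8=53/60 ∈ [22/27, 17/18) → index 8
j=9: u_9=59/60 ∈ [17/18, 1) → index 9

0 1 2 3 5 6 6 7 8 9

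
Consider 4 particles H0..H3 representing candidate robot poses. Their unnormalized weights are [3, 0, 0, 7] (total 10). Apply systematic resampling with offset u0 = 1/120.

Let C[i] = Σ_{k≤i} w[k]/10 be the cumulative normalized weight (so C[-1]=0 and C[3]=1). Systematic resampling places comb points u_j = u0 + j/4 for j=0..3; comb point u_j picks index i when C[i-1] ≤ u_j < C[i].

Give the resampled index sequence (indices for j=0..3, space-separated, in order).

C = [3/10, 3/10, 3/10, 1]
j=0: u_0=1/120 ∈ [0, 3/10) → index 0
j=1: u_1=31/120 ∈ [0, 3/10) → index 0
j=2: u_2=61/120 ∈ [3/10, 1) → index 3
j=3: u_3=91/120 ∈ [3/10, 1) → index 3

0 0 3 3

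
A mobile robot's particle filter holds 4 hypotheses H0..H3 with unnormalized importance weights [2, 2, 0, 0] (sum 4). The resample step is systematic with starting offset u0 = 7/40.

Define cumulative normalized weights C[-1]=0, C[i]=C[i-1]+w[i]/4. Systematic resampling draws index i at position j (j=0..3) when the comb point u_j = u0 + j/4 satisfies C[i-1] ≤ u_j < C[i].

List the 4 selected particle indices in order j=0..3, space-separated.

0 0 1 1

C = [1/2, 1, 1, 1]
j=0: u_0=7/40 ∈ [0, 1/2) → index 0
j=1: u_1=17/40 ∈ [0, 1/2) → index 0
j=2: u_2=27/40 ∈ [1/2, 1) → index 1
j=3: u_3=37/40 ∈ [1/2, 1) → index 1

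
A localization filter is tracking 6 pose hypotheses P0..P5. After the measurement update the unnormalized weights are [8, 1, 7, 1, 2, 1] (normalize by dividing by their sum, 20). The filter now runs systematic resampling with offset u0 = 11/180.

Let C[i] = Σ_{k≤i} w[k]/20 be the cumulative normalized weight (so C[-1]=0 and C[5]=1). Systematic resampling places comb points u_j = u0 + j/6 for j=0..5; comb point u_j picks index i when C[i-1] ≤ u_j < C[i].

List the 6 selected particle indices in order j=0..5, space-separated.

0 0 0 2 2 4

C = [2/5, 9/20, 4/5, 17/20, 19/20, 1]
j=0: u_0=11/180 ∈ [0, 2/5) → index 0
j=1: u_1=41/180 ∈ [0, 2/5) → index 0
j=2: u_2=71/180 ∈ [0, 2/5) → index 0
j=3: u_3=101/180 ∈ [9/20, 4/5) → index 2
j=4: u_4=131/180 ∈ [9/20, 4/5) → index 2
j=5: u_5=161/180 ∈ [17/20, 19/20) → index 4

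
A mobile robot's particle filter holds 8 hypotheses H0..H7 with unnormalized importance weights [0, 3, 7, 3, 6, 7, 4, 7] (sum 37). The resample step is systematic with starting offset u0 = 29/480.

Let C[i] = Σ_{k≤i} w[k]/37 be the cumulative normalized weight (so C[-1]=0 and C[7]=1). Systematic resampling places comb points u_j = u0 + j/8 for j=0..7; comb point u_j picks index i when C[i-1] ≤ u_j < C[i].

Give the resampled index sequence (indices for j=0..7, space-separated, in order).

C = [0, 3/37, 10/37, 13/37, 19/37, 26/37, 30/37, 1]
j=0: u_0=29/480 ∈ [0, 3/37) → index 1
j=1: u_1=89/480 ∈ [3/37, 10/37) → index 2
j=2: u_2=149/480 ∈ [10/37, 13/37) → index 3
j=3: u_3=209/480 ∈ [13/37, 19/37) → index 4
j=4: u_4=269/480 ∈ [19/37, 26/37) → index 5
j=5: u_5=329/480 ∈ [19/37, 26/37) → index 5
j=6: u_6=389/480 ∈ [26/37, 30/37) → index 6
j=7: u_7=449/480 ∈ [30/37, 1) → index 7

1 2 3 4 5 5 6 7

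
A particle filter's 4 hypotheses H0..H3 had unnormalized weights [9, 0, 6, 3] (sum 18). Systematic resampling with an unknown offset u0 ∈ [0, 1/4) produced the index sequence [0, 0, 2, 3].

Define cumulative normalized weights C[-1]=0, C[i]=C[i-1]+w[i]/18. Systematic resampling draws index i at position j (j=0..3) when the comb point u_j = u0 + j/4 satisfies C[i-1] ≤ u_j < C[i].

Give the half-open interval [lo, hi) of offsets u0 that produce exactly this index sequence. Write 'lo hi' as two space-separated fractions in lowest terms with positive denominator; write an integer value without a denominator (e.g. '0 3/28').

C = [1/2, 1/2, 5/6, 1]
j=0 picked index 0: u0 ∈ [0, 1/2)
j=1 picked index 0: u0 ∈ [-1/4, 1/4)
j=2 picked index 2: u0 ∈ [0, 1/3)
j=3 picked index 3: u0 ∈ [1/12, 1/4)
intersection: [1/12, 1/4)

1/12 1/4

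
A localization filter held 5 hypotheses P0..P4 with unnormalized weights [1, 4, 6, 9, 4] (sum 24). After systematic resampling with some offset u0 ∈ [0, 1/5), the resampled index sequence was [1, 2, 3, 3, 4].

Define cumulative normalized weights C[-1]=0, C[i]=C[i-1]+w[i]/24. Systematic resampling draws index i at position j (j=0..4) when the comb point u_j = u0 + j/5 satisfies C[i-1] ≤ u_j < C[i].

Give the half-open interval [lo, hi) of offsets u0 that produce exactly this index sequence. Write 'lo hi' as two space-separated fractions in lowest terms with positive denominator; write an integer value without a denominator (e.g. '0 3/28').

7/120 1/5

C = [1/24, 5/24, 11/24, 5/6, 1]
j=0 picked index 1: u0 ∈ [1/24, 5/24)
j=1 picked index 2: u0 ∈ [1/120, 31/120)
j=2 picked index 3: u0 ∈ [7/120, 13/30)
j=3 picked index 3: u0 ∈ [-17/120, 7/30)
j=4 picked index 4: u0 ∈ [1/30, 1/5)
intersection: [7/120, 1/5)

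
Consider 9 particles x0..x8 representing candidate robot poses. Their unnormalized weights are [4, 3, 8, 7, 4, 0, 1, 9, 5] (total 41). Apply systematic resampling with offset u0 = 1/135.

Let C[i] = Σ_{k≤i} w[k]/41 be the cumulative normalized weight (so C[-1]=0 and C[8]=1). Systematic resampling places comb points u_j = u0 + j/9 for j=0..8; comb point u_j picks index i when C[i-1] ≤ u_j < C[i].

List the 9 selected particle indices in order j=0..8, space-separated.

C = [4/41, 7/41, 15/41, 22/41, 26/41, 26/41, 27/41, 36/41, 1]
j=0: u_0=1/135 ∈ [0, 4/41) → index 0
j=1: u_1=16/135 ∈ [4/41, 7/41) → index 1
j=2: u_2=31/135 ∈ [7/41, 15/41) → index 2
j=3: u_3=46/135 ∈ [7/41, 15/41) → index 2
j=4: u_4=61/135 ∈ [15/41, 22/41) → index 3
j=5: u_5=76/135 ∈ [22/41, 26/41) → index 4
j=6: u_6=91/135 ∈ [27/41, 36/41) → index 7
j=7: u_7=106/135 ∈ [27/41, 36/41) → index 7
j=8: u_8=121/135 ∈ [36/41, 1) → index 8

0 1 2 2 3 4 7 7 8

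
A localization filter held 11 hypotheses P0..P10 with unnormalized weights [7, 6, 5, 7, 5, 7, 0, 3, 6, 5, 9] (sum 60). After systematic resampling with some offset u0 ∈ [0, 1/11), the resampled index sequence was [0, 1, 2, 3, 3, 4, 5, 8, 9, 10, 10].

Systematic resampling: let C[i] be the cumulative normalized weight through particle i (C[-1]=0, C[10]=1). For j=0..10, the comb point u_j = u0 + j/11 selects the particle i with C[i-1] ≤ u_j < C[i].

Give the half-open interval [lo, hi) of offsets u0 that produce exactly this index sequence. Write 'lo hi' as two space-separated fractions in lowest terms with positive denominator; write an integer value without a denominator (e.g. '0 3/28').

C = [7/60, 13/60, 3/10, 5/12, 1/2, 37/60, 37/60, 2/3, 23/30, 17/20, 1]
j=0 picked index 0: u0 ∈ [0, 7/60)
j=1 picked index 1: u0 ∈ [17/660, 83/660)
j=2 picked index 2: u0 ∈ [23/660, 13/110)
j=3 picked index 3: u0 ∈ [3/110, 19/132)
j=4 picked index 3: u0 ∈ [-7/110, 7/132)
j=5 picked index 4: u0 ∈ [-5/132, 1/22)
j=6 picked index 5: u0 ∈ [-1/22, 47/660)
j=7 picked index 8: u0 ∈ [1/33, 43/330)
j=8 picked index 9: u0 ∈ [13/330, 27/220)
j=9 picked index 10: u0 ∈ [7/220, 2/11)
j=10 picked index 10: u0 ∈ [-13/220, 1/11)
intersection: [13/330, 1/22)

13/330 1/22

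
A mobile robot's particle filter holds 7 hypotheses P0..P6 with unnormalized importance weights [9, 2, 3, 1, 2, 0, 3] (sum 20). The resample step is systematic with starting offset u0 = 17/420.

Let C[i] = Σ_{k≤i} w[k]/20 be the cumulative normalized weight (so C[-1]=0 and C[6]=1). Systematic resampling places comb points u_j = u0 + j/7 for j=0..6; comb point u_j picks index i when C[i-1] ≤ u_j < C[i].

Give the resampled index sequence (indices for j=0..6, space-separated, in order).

0 0 0 1 2 4 6

C = [9/20, 11/20, 7/10, 3/4, 17/20, 17/20, 1]
j=0: u_0=17/420 ∈ [0, 9/20) → index 0
j=1: u_1=11/60 ∈ [0, 9/20) → index 0
j=2: u_2=137/420 ∈ [0, 9/20) → index 0
j=3: u_3=197/420 ∈ [9/20, 11/20) → index 1
j=4: u_4=257/420 ∈ [11/20, 7/10) → index 2
j=5: u_5=317/420 ∈ [3/4, 17/20) → index 4
j=6: u_6=377/420 ∈ [17/20, 1) → index 6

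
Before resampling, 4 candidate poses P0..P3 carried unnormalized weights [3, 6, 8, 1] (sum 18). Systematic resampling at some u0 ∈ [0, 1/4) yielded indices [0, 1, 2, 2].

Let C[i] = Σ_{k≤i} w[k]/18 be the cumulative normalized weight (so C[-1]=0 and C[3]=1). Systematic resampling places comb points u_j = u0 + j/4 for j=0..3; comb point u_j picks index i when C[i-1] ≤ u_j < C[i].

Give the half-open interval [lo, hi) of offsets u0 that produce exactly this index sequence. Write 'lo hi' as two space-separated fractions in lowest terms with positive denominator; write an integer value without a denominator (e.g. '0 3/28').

0 1/6

C = [1/6, 1/2, 17/18, 1]
j=0 picked index 0: u0 ∈ [0, 1/6)
j=1 picked index 1: u0 ∈ [-1/12, 1/4)
j=2 picked index 2: u0 ∈ [0, 4/9)
j=3 picked index 2: u0 ∈ [-1/4, 7/36)
intersection: [0, 1/6)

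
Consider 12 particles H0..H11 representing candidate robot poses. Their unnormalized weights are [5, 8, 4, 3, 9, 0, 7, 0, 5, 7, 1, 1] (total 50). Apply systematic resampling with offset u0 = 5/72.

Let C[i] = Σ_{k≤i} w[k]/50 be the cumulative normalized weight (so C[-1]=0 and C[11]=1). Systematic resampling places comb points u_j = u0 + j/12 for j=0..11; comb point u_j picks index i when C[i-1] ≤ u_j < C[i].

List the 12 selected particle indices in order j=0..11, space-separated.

C = [1/10, 13/50, 17/50, 2/5, 29/50, 29/50, 18/25, 18/25, 41/50, 24/25, 49/50, 1]
j=0: u_0=5/72 ∈ [0, 1/10) → index 0
j=1: u_1=11/72 ∈ [1/10, 13/50) → index 1
j=2: u_2=17/72 ∈ [1/10, 13/50) → index 1
j=3: u_3=23/72 ∈ [13/50, 17/50) → index 2
j=4: u_4=29/72 ∈ [2/5, 29/50) → index 4
j=5: u_5=35/72 ∈ [2/5, 29/50) → index 4
j=6: u_6=41/72 ∈ [2/5, 29/50) → index 4
j=7: u_7=47/72 ∈ [29/50, 18/25) → index 6
j=8: u_8=53/72 ∈ [18/25, 41/50) → index 8
j=9: u_9=59/72 ∈ [18/25, 41/50) → index 8
j=10: u_10=65/72 ∈ [41/50, 24/25) → index 9
j=11: u_11=71/72 ∈ [49/50, 1) → index 11

0 1 1 2 4 4 4 6 8 8 9 11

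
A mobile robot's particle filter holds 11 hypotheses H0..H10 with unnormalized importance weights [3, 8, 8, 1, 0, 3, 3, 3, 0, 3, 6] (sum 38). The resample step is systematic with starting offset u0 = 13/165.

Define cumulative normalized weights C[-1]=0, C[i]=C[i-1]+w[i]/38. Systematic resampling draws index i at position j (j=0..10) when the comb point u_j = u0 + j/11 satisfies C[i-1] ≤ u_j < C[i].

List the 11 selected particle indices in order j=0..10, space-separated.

C = [3/38, 11/38, 1/2, 10/19, 10/19, 23/38, 13/19, 29/38, 29/38, 16/19, 1]
j=0: u_0=13/165 ∈ [0, 3/38) → index 0
j=1: u_1=28/165 ∈ [3/38, 11/38) → index 1
j=2: u_2=43/165 ∈ [3/38, 11/38) → index 1
j=3: u_3=58/165 ∈ [11/38, 1/2) → index 2
j=4: u_4=73/165 ∈ [11/38, 1/2) → index 2
j=5: u_5=8/15 ∈ [10/19, 23/38) → index 5
j=6: u_6=103/165 ∈ [23/38, 13/19) → index 6
j=7: u_7=118/165 ∈ [13/19, 29/38) → index 7
j=8: u_8=133/165 ∈ [29/38, 16/19) → index 9
j=9: u_9=148/165 ∈ [16/19, 1) → index 10
j=10: u_10=163/165 ∈ [16/19, 1) → index 10

0 1 1 2 2 5 6 7 9 10 10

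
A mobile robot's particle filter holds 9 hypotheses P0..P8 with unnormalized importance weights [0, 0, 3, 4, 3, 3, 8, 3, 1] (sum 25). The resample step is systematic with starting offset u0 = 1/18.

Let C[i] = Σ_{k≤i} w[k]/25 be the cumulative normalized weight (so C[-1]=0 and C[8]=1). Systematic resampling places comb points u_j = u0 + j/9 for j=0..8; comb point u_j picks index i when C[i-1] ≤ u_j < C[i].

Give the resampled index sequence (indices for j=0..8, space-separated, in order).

C = [0, 0, 3/25, 7/25, 2/5, 13/25, 21/25, 24/25, 1]
j=0: u_0=1/18 ∈ [0, 3/25) → index 2
j=1: u_1=1/6 ∈ [3/25, 7/25) → index 3
j=2: u_2=5/18 ∈ [3/25, 7/25) → index 3
j=3: u_3=7/18 ∈ [7/25, 2/5) → index 4
j=4: u_4=1/2 ∈ [2/5, 13/25) → index 5
j=5: u_5=11/18 ∈ [13/25, 21/25) → index 6
j=6: u_6=13/18 ∈ [13/25, 21/25) → index 6
j=7: u_7=5/6 ∈ [13/25, 21/25) → index 6
j=8: u_8=17/18 ∈ [21/25, 24/25) → index 7

2 3 3 4 5 6 6 6 7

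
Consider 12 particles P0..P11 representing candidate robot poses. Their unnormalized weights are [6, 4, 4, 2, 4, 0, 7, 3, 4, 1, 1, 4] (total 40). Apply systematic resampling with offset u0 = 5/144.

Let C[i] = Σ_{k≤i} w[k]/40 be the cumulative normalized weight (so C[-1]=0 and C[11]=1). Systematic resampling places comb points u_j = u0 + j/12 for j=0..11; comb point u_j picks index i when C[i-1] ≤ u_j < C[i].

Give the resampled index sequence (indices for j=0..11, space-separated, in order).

0 0 1 2 3 4 6 6 7 8 9 11

C = [3/20, 1/4, 7/20, 2/5, 1/2, 1/2, 27/40, 3/4, 17/20, 7/8, 9/10, 1]
j=0: u_0=5/144 ∈ [0, 3/20) → index 0
j=1: u_1=17/144 ∈ [0, 3/20) → index 0
j=2: u_2=29/144 ∈ [3/20, 1/4) → index 1
j=3: u_3=41/144 ∈ [1/4, 7/20) → index 2
j=4: u_4=53/144 ∈ [7/20, 2/5) → index 3
j=5: u_5=65/144 ∈ [2/5, 1/2) → index 4
j=6: u_6=77/144 ∈ [1/2, 27/40) → index 6
j=7: u_7=89/144 ∈ [1/2, 27/40) → index 6
j=8: u_8=101/144 ∈ [27/40, 3/4) → index 7
j=9: u_9=113/144 ∈ [3/4, 17/20) → index 8
j=10: u_10=125/144 ∈ [17/20, 7/8) → index 9
j=11: u_11=137/144 ∈ [9/10, 1) → index 11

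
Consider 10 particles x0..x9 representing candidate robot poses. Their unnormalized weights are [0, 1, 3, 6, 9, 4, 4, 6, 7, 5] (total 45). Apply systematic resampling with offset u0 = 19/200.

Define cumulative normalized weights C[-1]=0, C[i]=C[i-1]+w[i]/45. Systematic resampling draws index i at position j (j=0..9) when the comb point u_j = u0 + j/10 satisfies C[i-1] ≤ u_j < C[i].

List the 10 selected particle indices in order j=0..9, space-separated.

C = [0, 1/45, 4/45, 2/9, 19/45, 23/45, 3/5, 11/15, 8/9, 1]
j=0: u_0=19/200 ∈ [4/45, 2/9) → index 3
j=1: u_1=39/200 ∈ [4/45, 2/9) → index 3
j=2: u_2=59/200 ∈ [2/9, 19/45) → index 4
j=3: u_3=79/200 ∈ [2/9, 19/45) → index 4
j=4: u_4=99/200 ∈ [19/45, 23/45) → index 5
j=5: u_5=119/200 ∈ [23/45, 3/5) → index 6
j=6: u_6=139/200 ∈ [3/5, 11/15) → index 7
j=7: u_7=159/200 ∈ [11/15, 8/9) → index 8
j=8: u_8=179/200 ∈ [8/9, 1) → index 9
j=9: u_9=199/200 ∈ [8/9, 1) → index 9

3 3 4 4 5 6 7 8 9 9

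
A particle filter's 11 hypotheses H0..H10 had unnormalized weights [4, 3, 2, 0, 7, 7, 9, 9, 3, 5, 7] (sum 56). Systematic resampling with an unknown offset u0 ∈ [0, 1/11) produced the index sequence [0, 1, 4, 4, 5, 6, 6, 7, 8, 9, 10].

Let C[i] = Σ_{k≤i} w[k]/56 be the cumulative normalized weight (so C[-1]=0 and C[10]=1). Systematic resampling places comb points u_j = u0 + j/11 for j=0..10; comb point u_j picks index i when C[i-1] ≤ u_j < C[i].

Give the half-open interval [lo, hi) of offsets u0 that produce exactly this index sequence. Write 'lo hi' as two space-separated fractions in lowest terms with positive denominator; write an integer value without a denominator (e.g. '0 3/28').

3/616 1/77

C = [1/14, 1/8, 9/56, 9/56, 2/7, 23/56, 4/7, 41/56, 11/14, 7/8, 1]
j=0 picked index 0: u0 ∈ [0, 1/14)
j=1 picked index 1: u0 ∈ [-3/154, 3/88)
j=2 picked index 4: u0 ∈ [-13/616, 8/77)
j=3 picked index 4: u0 ∈ [-69/616, 1/77)
j=4 picked index 5: u0 ∈ [-6/77, 29/616)
j=5 picked index 6: u0 ∈ [-27/616, 9/77)
j=6 picked index 6: u0 ∈ [-83/616, 2/77)
j=7 picked index 7: u0 ∈ [-5/77, 59/616)
j=8 picked index 8: u0 ∈ [3/616, 9/154)
j=9 picked index 9: u0 ∈ [-5/154, 5/88)
j=10 picked index 10: u0 ∈ [-3/88, 1/11)
intersection: [3/616, 1/77)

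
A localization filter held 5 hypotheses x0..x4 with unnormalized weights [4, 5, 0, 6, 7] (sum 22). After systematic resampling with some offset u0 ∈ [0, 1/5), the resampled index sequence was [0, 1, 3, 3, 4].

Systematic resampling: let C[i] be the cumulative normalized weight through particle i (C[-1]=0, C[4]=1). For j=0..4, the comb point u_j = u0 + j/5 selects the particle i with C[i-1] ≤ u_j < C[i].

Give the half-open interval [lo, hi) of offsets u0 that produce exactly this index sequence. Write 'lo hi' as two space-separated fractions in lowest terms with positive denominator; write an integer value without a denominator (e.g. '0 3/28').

C = [2/11, 9/22, 9/22, 15/22, 1]
j=0 picked index 0: u0 ∈ [0, 2/11)
j=1 picked index 1: u0 ∈ [-1/55, 23/110)
j=2 picked index 3: u0 ∈ [1/110, 31/110)
j=3 picked index 3: u0 ∈ [-21/110, 9/110)
j=4 picked index 4: u0 ∈ [-13/110, 1/5)
intersection: [1/110, 9/110)

1/110 9/110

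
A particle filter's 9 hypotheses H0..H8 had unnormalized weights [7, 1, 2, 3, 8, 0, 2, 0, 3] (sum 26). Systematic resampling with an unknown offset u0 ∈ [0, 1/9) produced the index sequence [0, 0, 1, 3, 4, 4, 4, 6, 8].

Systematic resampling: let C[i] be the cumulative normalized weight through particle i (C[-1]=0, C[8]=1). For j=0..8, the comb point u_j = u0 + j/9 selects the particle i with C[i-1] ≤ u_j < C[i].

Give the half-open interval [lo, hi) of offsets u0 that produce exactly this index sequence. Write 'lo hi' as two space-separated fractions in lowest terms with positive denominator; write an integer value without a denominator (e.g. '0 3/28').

1/18 10/117

C = [7/26, 4/13, 5/13, 1/2, 21/26, 21/26, 23/26, 23/26, 1]
j=0 picked index 0: u0 ∈ [0, 7/26)
j=1 picked index 0: u0 ∈ [-1/9, 37/234)
j=2 picked index 1: u0 ∈ [11/234, 10/117)
j=3 picked index 3: u0 ∈ [2/39, 1/6)
j=4 picked index 4: u0 ∈ [1/18, 85/234)
j=5 picked index 4: u0 ∈ [-1/18, 59/234)
j=6 picked index 4: u0 ∈ [-1/6, 11/78)
j=7 picked index 6: u0 ∈ [7/234, 25/234)
j=8 picked index 8: u0 ∈ [-1/234, 1/9)
intersection: [1/18, 10/117)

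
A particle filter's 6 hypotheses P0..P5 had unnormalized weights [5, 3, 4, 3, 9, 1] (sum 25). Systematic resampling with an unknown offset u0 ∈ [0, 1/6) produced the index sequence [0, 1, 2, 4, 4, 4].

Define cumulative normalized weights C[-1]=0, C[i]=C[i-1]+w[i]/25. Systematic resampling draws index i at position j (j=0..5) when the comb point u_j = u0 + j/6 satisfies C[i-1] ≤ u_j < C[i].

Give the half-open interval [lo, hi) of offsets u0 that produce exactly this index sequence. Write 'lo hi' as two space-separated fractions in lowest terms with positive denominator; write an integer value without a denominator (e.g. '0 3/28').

C = [1/5, 8/25, 12/25, 3/5, 24/25, 1]
j=0 picked index 0: u0 ∈ [0, 1/5)
j=1 picked index 1: u0 ∈ [1/30, 23/150)
j=2 picked index 2: u0 ∈ [-1/75, 11/75)
j=3 picked index 4: u0 ∈ [1/10, 23/50)
j=4 picked index 4: u0 ∈ [-1/15, 22/75)
j=5 picked index 4: u0 ∈ [-7/30, 19/150)
intersection: [1/10, 19/150)

1/10 19/150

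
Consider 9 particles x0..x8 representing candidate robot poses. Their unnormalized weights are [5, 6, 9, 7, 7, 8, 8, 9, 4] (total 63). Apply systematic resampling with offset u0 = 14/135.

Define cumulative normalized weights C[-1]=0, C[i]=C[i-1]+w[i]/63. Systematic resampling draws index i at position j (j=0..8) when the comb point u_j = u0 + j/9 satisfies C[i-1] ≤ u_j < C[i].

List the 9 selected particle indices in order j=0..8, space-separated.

1 2 3 4 5 5 6 7 8

C = [5/63, 11/63, 20/63, 3/7, 34/63, 2/3, 50/63, 59/63, 1]
j=0: u_0=14/135 ∈ [5/63, 11/63) → index 1
j=1: u_1=29/135 ∈ [11/63, 20/63) → index 2
j=2: u_2=44/135 ∈ [20/63, 3/7) → index 3
j=3: u_3=59/135 ∈ [3/7, 34/63) → index 4
j=4: u_4=74/135 ∈ [34/63, 2/3) → index 5
j=5: u_5=89/135 ∈ [34/63, 2/3) → index 5
j=6: u_6=104/135 ∈ [2/3, 50/63) → index 6
j=7: u_7=119/135 ∈ [50/63, 59/63) → index 7
j=8: u_8=134/135 ∈ [59/63, 1) → index 8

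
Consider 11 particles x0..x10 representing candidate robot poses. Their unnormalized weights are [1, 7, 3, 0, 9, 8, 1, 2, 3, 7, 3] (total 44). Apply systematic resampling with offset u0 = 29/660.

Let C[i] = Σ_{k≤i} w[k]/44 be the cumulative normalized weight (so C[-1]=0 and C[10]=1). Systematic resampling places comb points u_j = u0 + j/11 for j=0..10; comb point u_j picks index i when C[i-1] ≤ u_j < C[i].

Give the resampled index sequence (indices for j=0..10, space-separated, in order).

C = [1/44, 2/11, 1/4, 1/4, 5/11, 7/11, 29/44, 31/44, 17/22, 41/44, 1]
j=0: u_0=29/660 ∈ [1/44, 2/11) → index 1
j=1: u_1=89/660 ∈ [1/44, 2/11) → index 1
j=2: u_2=149/660 ∈ [2/11, 1/4) → index 2
j=3: u_3=19/60 ∈ [1/4, 5/11) → index 4
j=4: u_4=269/660 ∈ [1/4, 5/11) → index 4
j=5: u_5=329/660 ∈ [5/11, 7/11) → index 5
j=6: u_6=389/660 ∈ [5/11, 7/11) → index 5
j=7: u_7=449/660 ∈ [29/44, 31/44) → index 7
j=8: u_8=509/660 ∈ [31/44, 17/22) → index 8
j=9: u_9=569/660 ∈ [17/22, 41/44) → index 9
j=10: u_10=629/660 ∈ [41/44, 1) → index 10

1 1 2 4 4 5 5 7 8 9 10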